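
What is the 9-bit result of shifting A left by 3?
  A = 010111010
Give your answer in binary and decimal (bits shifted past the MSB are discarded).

Shift left by 3: drop the top 3 bit(s), append 3 zero(s) on the right.
  010111010  ->  discard [010], keep [111010], append 000
= 111010000

Answer: 111010000 (464)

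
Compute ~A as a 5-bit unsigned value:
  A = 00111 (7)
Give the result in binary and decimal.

Flip each bit (0->1, 1->0):
  00111
  11000

Answer: 11000 (24)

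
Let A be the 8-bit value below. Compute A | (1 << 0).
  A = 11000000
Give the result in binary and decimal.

Mask = 1 << 0 = 00000001
Bit 0 of A is 0, so OR-ing with the mask flips it to 1.
  11000000
| 00000001
----------
  11000001

Answer: 11000001 (193)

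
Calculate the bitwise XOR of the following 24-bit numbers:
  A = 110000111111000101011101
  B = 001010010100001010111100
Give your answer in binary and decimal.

Apply ^ to each column (1 where bits differ):
  110000111111000101011101
^ 001010010100001010111100
--------------------------
  111010101011001111100001

Answer: 111010101011001111100001 (15381473)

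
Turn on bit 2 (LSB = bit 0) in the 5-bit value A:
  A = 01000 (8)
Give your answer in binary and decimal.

Mask = 1 << 2 = 00100
Bit 2 of A is 0, so OR-ing with the mask flips it to 1.
  01000
| 00100
-------
  01100

Answer: 01100 (12)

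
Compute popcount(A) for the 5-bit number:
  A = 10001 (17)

10001
1-bits at positions (from bit 0 = LSB): 0, 4
Count = 2

Answer: 2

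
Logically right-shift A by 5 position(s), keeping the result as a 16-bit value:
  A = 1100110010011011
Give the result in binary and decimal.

Logical shift right by 5: drop the bottom 5 bit(s), prepend 5 zero(s) on the left.
  1100110010011011  ->  keep [11001100100], discard [11011], prepend 00000
= 0000011001100100

Answer: 0000011001100100 (1636)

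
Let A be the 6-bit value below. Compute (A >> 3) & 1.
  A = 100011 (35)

Bit 3 is the 4th from the right.
  100011
    ^
That bit is 0.

Answer: 0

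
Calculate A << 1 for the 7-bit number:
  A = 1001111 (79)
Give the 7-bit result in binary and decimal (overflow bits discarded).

Shift left by 1: drop the top 1 bit(s), append 1 zero(s) on the right.
  1001111  ->  discard [1], keep [001111], append 0
= 0011110

Answer: 0011110 (30)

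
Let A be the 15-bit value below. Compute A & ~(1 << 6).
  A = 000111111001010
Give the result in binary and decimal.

Mask = ~(1 << 6) = 111111110111111
Bit 6 of A is 1, so AND-ing with the mask clears it to 0.
  000111111001010
& 111111110111111
-----------------
  000111110001010

Answer: 000111110001010 (3978)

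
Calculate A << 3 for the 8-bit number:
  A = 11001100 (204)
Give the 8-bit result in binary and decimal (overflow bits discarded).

Shift left by 3: drop the top 3 bit(s), append 3 zero(s) on the right.
  11001100  ->  discard [110], keep [01100], append 000
= 01100000

Answer: 01100000 (96)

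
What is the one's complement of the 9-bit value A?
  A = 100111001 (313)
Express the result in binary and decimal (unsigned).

Flip each bit (0->1, 1->0):
  100111001
  011000110

Answer: 011000110 (198)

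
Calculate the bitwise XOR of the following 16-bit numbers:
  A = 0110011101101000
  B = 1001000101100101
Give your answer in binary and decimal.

Apply ^ to each column (1 where bits differ):
  0110011101101000
^ 1001000101100101
------------------
  1111011000001101

Answer: 1111011000001101 (62989)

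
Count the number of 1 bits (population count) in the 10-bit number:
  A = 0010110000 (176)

0010110000
1-bits at positions (from bit 0 = LSB): 4, 5, 7
Count = 3

Answer: 3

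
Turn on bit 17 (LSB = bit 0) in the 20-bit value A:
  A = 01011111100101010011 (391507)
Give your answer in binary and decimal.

Mask = 1 << 17 = 00100000000000000000
Bit 17 of A is 0, so OR-ing with the mask flips it to 1.
  01011111100101010011
| 00100000000000000000
----------------------
  01111111100101010011

Answer: 01111111100101010011 (522579)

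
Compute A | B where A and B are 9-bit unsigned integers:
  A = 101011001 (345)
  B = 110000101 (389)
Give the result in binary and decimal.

Apply | to each column (1 where either bit is 1):
  101011001
| 110000101
-----------
  111011101

Answer: 111011101 (477)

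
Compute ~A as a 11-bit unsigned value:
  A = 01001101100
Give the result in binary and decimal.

Flip each bit (0->1, 1->0):
  01001101100
  10110010011

Answer: 10110010011 (1427)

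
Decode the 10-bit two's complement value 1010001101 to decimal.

MSB is 1, so the value is negative. Find the magnitude:
1. Invert bits:  0101110010
2. Add 1:        0101110011  = 371
3. Apply sign:   -371

Answer: -371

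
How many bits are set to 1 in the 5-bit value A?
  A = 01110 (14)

01110
1-bits at positions (from bit 0 = LSB): 1, 2, 3
Count = 3

Answer: 3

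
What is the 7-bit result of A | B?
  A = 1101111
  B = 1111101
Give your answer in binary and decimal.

Apply | to each column (1 where either bit is 1):
  1101111
| 1111101
---------
  1111111

Answer: 1111111 (127)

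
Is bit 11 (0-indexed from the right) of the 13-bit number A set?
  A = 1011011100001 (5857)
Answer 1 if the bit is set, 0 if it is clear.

Bit 11 is the 12th from the right.
  1011011100001
   ^
That bit is 0.

Answer: 0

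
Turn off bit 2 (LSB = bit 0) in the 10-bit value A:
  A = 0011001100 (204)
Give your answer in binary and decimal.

Mask = ~(1 << 2) = 1111111011
Bit 2 of A is 1, so AND-ing with the mask clears it to 0.
  0011001100
& 1111111011
------------
  0011001000

Answer: 0011001000 (200)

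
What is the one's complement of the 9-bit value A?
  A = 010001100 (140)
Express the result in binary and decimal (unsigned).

Flip each bit (0->1, 1->0):
  010001100
  101110011

Answer: 101110011 (371)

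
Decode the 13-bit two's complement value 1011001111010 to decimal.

MSB is 1, so the value is negative. Find the magnitude:
1. Invert bits:  0100110000101
2. Add 1:        0100110000110  = 2438
3. Apply sign:   -2438

Answer: -2438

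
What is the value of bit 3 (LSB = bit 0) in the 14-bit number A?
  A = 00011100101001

Bit 3 is the 4th from the right.
  00011100101001
            ^
That bit is 1.

Answer: 1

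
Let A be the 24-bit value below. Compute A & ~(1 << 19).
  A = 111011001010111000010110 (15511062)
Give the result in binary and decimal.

Mask = ~(1 << 19) = 111101111111111111111111
Bit 19 of A is 1, so AND-ing with the mask clears it to 0.
  111011001010111000010110
& 111101111111111111111111
--------------------------
  111001001010111000010110

Answer: 111001001010111000010110 (14986774)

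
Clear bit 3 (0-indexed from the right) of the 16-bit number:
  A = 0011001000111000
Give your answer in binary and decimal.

Mask = ~(1 << 3) = 1111111111110111
Bit 3 of A is 1, so AND-ing with the mask clears it to 0.
  0011001000111000
& 1111111111110111
------------------
  0011001000110000

Answer: 0011001000110000 (12848)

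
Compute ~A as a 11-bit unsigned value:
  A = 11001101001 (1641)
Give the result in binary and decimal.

Flip each bit (0->1, 1->0):
  11001101001
  00110010110

Answer: 00110010110 (406)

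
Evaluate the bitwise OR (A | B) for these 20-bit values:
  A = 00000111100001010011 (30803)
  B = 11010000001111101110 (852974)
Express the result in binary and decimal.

Apply | to each column (1 where either bit is 1):
  00000111100001010011
| 11010000001111101110
----------------------
  11010111101111111111

Answer: 11010111101111111111 (883711)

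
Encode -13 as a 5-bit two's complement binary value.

1. Binary of +13:  01101
2. Invert bits:     10010
3. Add 1:           10011

Answer: 10011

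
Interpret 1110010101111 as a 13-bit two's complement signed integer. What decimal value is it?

MSB is 1, so the value is negative. Find the magnitude:
1. Invert bits:  0001101010000
2. Add 1:        0001101010001  = 849
3. Apply sign:   -849

Answer: -849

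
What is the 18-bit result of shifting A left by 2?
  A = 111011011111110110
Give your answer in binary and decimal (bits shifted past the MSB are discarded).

Shift left by 2: drop the top 2 bit(s), append 2 zero(s) on the right.
  111011011111110110  ->  discard [11], keep [1011011111110110], append 00
= 101101111111011000

Answer: 101101111111011000 (188376)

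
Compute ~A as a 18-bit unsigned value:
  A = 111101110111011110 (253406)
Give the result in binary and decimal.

Flip each bit (0->1, 1->0):
  111101110111011110
  000010001000100001

Answer: 000010001000100001 (8737)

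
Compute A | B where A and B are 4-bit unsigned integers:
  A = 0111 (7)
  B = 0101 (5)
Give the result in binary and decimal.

Apply | to each column (1 where either bit is 1):
  0111
| 0101
------
  0111

Answer: 0111 (7)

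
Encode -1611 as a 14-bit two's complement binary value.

1. Binary of +1611:  00011001001011
2. Invert bits:     11100110110100
3. Add 1:           11100110110101

Answer: 11100110110101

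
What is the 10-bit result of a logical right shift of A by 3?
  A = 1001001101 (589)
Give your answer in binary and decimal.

Logical shift right by 3: drop the bottom 3 bit(s), prepend 3 zero(s) on the left.
  1001001101  ->  keep [1001001], discard [101], prepend 000
= 0001001001

Answer: 0001001001 (73)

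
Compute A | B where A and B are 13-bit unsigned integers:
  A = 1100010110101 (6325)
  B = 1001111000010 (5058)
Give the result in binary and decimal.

Apply | to each column (1 where either bit is 1):
  1100010110101
| 1001111000010
---------------
  1101111110111

Answer: 1101111110111 (7159)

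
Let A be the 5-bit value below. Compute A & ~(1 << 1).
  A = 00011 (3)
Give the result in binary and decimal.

Mask = ~(1 << 1) = 11101
Bit 1 of A is 1, so AND-ing with the mask clears it to 0.
  00011
& 11101
-------
  00001

Answer: 00001 (1)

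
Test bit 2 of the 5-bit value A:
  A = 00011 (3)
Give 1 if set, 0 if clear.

Bit 2 is the 3rd from the right.
  00011
    ^
That bit is 0.

Answer: 0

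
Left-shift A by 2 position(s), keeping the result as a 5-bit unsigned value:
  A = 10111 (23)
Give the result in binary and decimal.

Shift left by 2: drop the top 2 bit(s), append 2 zero(s) on the right.
  10111  ->  discard [10], keep [111], append 00
= 11100

Answer: 11100 (28)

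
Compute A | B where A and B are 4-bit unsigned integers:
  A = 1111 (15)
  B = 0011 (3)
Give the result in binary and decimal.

Apply | to each column (1 where either bit is 1):
  1111
| 0011
------
  1111

Answer: 1111 (15)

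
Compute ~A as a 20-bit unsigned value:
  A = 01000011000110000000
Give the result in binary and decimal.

Flip each bit (0->1, 1->0):
  01000011000110000000
  10111100111001111111

Answer: 10111100111001111111 (773759)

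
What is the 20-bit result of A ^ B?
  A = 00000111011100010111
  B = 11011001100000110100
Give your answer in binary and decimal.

Apply ^ to each column (1 where bits differ):
  00000111011100010111
^ 11011001100000110100
----------------------
  11011110111100100011

Answer: 11011110111100100011 (913187)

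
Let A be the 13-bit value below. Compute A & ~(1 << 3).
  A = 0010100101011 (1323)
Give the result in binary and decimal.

Mask = ~(1 << 3) = 1111111110111
Bit 3 of A is 1, so AND-ing with the mask clears it to 0.
  0010100101011
& 1111111110111
---------------
  0010100100011

Answer: 0010100100011 (1315)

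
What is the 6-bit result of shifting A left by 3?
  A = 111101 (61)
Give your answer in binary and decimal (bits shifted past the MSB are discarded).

Shift left by 3: drop the top 3 bit(s), append 3 zero(s) on the right.
  111101  ->  discard [111], keep [101], append 000
= 101000

Answer: 101000 (40)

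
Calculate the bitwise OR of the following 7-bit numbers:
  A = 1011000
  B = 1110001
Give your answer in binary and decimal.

Apply | to each column (1 where either bit is 1):
  1011000
| 1110001
---------
  1111001

Answer: 1111001 (121)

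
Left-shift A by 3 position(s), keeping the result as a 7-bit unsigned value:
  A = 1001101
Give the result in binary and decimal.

Shift left by 3: drop the top 3 bit(s), append 3 zero(s) on the right.
  1001101  ->  discard [100], keep [1101], append 000
= 1101000

Answer: 1101000 (104)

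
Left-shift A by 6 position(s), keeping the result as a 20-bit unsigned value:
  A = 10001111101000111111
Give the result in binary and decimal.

Shift left by 6: drop the top 6 bit(s), append 6 zero(s) on the right.
  10001111101000111111  ->  discard [100011], keep [11101000111111], append 000000
= 11101000111111000000

Answer: 11101000111111000000 (954304)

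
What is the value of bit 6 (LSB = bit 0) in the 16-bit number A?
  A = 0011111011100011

Bit 6 is the 7th from the right.
  0011111011100011
           ^
That bit is 1.

Answer: 1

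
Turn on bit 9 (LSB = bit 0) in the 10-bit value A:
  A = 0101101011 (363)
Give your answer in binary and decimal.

Mask = 1 << 9 = 1000000000
Bit 9 of A is 0, so OR-ing with the mask flips it to 1.
  0101101011
| 1000000000
------------
  1101101011

Answer: 1101101011 (875)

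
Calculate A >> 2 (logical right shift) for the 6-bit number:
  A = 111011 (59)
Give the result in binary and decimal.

Logical shift right by 2: drop the bottom 2 bit(s), prepend 2 zero(s) on the left.
  111011  ->  keep [1110], discard [11], prepend 00
= 001110

Answer: 001110 (14)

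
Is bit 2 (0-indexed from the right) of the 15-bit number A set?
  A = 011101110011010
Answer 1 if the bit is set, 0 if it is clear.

Bit 2 is the 3rd from the right.
  011101110011010
              ^
That bit is 0.

Answer: 0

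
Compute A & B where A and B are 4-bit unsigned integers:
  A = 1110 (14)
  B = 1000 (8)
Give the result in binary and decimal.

Apply & to each column (1 only where both bits are 1):
  1110
& 1000
------
  1000

Answer: 1000 (8)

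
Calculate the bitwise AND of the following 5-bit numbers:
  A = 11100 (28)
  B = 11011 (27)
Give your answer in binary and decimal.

Apply & to each column (1 only where both bits are 1):
  11100
& 11011
-------
  11000

Answer: 11000 (24)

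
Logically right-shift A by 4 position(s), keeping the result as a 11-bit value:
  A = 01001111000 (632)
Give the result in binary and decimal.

Logical shift right by 4: drop the bottom 4 bit(s), prepend 4 zero(s) on the left.
  01001111000  ->  keep [0100111], discard [1000], prepend 0000
= 00000100111

Answer: 00000100111 (39)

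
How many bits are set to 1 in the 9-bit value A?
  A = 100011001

100011001
1-bits at positions (from bit 0 = LSB): 0, 3, 4, 8
Count = 4

Answer: 4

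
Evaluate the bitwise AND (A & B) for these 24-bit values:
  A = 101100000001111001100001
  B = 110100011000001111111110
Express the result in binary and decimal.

Apply & to each column (1 only where both bits are 1):
  101100000001111001100001
& 110100011000001111111110
--------------------------
  100100000000001001100000

Answer: 100100000000001001100000 (9437792)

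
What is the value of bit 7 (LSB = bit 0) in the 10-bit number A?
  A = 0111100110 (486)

Bit 7 is the 8th from the right.
  0111100110
    ^
That bit is 1.

Answer: 1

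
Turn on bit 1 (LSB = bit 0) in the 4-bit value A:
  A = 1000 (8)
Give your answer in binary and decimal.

Mask = 1 << 1 = 0010
Bit 1 of A is 0, so OR-ing with the mask flips it to 1.
  1000
| 0010
------
  1010

Answer: 1010 (10)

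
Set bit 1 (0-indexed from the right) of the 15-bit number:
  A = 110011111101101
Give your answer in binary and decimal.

Mask = 1 << 1 = 000000000000010
Bit 1 of A is 0, so OR-ing with the mask flips it to 1.
  110011111101101
| 000000000000010
-----------------
  110011111101111

Answer: 110011111101111 (26607)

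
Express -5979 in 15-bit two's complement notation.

1. Binary of +5979:  001011101011011
2. Invert bits:     110100010100100
3. Add 1:           110100010100101

Answer: 110100010100101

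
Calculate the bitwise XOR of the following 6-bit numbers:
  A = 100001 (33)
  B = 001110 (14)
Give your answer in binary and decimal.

Apply ^ to each column (1 where bits differ):
  100001
^ 001110
--------
  101111

Answer: 101111 (47)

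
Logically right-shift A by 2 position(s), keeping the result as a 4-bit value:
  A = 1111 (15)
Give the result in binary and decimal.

Logical shift right by 2: drop the bottom 2 bit(s), prepend 2 zero(s) on the left.
  1111  ->  keep [11], discard [11], prepend 00
= 0011

Answer: 0011 (3)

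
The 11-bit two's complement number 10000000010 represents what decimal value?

MSB is 1, so the value is negative. Find the magnitude:
1. Invert bits:  01111111101
2. Add 1:        01111111110  = 1022
3. Apply sign:   -1022

Answer: -1022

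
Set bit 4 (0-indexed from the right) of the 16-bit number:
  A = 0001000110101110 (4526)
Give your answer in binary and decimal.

Mask = 1 << 4 = 0000000000010000
Bit 4 of A is 0, so OR-ing with the mask flips it to 1.
  0001000110101110
| 0000000000010000
------------------
  0001000110111110

Answer: 0001000110111110 (4542)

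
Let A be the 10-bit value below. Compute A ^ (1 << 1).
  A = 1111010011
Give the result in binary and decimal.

Mask = 1 << 1 = 0000000010
Bit 1 of A is 1; XOR with the mask flips it to 0.
  1111010011
^ 0000000010
------------
  1111010001

Answer: 1111010001 (977)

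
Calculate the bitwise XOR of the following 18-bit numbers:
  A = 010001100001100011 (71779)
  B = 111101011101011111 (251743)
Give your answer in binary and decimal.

Apply ^ to each column (1 where bits differ):
  010001100001100011
^ 111101011101011111
--------------------
  101100111100111100

Answer: 101100111100111100 (184124)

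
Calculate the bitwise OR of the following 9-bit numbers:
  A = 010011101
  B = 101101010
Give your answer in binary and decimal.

Apply | to each column (1 where either bit is 1):
  010011101
| 101101010
-----------
  111111111

Answer: 111111111 (511)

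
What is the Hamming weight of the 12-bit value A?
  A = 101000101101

101000101101
1-bits at positions (from bit 0 = LSB): 0, 2, 3, 5, 9, 11
Count = 6

Answer: 6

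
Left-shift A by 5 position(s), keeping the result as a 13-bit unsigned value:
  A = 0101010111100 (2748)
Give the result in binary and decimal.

Shift left by 5: drop the top 5 bit(s), append 5 zero(s) on the right.
  0101010111100  ->  discard [01010], keep [10111100], append 00000
= 1011110000000

Answer: 1011110000000 (6016)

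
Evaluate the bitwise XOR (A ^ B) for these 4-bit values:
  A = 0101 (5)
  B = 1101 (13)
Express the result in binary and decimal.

Apply ^ to each column (1 where bits differ):
  0101
^ 1101
------
  1000

Answer: 1000 (8)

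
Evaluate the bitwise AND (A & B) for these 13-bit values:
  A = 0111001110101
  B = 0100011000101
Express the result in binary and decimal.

Apply & to each column (1 only where both bits are 1):
  0111001110101
& 0100011000101
---------------
  0100001000101

Answer: 0100001000101 (2117)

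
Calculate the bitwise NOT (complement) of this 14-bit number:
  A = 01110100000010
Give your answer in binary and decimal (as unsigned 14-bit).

Flip each bit (0->1, 1->0):
  01110100000010
  10001011111101

Answer: 10001011111101 (8957)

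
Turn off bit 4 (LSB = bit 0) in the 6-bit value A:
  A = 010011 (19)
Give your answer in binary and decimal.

Mask = ~(1 << 4) = 101111
Bit 4 of A is 1, so AND-ing with the mask clears it to 0.
  010011
& 101111
--------
  000011

Answer: 000011 (3)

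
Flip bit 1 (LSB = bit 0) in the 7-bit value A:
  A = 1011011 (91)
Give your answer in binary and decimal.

Mask = 1 << 1 = 0000010
Bit 1 of A is 1; XOR with the mask flips it to 0.
  1011011
^ 0000010
---------
  1011001

Answer: 1011001 (89)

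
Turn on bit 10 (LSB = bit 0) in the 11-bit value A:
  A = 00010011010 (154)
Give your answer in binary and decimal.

Mask = 1 << 10 = 10000000000
Bit 10 of A is 0, so OR-ing with the mask flips it to 1.
  00010011010
| 10000000000
-------------
  10010011010

Answer: 10010011010 (1178)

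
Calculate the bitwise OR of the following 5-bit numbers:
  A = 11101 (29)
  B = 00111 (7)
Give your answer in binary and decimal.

Apply | to each column (1 where either bit is 1):
  11101
| 00111
-------
  11111

Answer: 11111 (31)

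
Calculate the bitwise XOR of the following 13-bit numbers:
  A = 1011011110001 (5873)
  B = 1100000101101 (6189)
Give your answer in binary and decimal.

Apply ^ to each column (1 where bits differ):
  1011011110001
^ 1100000101101
---------------
  0111011011100

Answer: 0111011011100 (3804)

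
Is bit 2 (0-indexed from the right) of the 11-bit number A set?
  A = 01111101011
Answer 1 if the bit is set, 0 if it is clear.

Bit 2 is the 3rd from the right.
  01111101011
          ^
That bit is 0.

Answer: 0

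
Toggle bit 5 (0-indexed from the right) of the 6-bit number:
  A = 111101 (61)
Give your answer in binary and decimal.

Mask = 1 << 5 = 100000
Bit 5 of A is 1; XOR with the mask flips it to 0.
  111101
^ 100000
--------
  011101

Answer: 011101 (29)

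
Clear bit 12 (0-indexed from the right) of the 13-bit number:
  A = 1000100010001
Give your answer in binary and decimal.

Mask = ~(1 << 12) = 0111111111111
Bit 12 of A is 1, so AND-ing with the mask clears it to 0.
  1000100010001
& 0111111111111
---------------
  0000100010001

Answer: 0000100010001 (273)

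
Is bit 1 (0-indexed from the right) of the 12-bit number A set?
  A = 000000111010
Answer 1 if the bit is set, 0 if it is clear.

Bit 1 is the 2nd from the right.
  000000111010
            ^
That bit is 1.

Answer: 1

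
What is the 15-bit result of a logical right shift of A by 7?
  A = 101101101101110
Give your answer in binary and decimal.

Logical shift right by 7: drop the bottom 7 bit(s), prepend 7 zero(s) on the left.
  101101101101110  ->  keep [10110110], discard [1101110], prepend 0000000
= 000000010110110

Answer: 000000010110110 (182)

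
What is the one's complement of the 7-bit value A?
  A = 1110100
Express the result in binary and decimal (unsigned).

Flip each bit (0->1, 1->0):
  1110100
  0001011

Answer: 0001011 (11)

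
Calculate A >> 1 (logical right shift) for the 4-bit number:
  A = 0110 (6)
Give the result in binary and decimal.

Logical shift right by 1: drop the bottom 1 bit(s), prepend 1 zero(s) on the left.
  0110  ->  keep [011], discard [0], prepend 0
= 0011

Answer: 0011 (3)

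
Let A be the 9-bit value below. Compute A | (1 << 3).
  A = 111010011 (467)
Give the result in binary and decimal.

Mask = 1 << 3 = 000001000
Bit 3 of A is 0, so OR-ing with the mask flips it to 1.
  111010011
| 000001000
-----------
  111011011

Answer: 111011011 (475)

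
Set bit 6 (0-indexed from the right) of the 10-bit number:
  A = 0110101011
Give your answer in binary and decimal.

Mask = 1 << 6 = 0001000000
Bit 6 of A is 0, so OR-ing with the mask flips it to 1.
  0110101011
| 0001000000
------------
  0111101011

Answer: 0111101011 (491)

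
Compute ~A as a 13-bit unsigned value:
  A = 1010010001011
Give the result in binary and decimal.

Flip each bit (0->1, 1->0):
  1010010001011
  0101101110100

Answer: 0101101110100 (2932)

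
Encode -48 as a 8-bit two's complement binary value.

1. Binary of +48:  00110000
2. Invert bits:     11001111
3. Add 1:           11010000

Answer: 11010000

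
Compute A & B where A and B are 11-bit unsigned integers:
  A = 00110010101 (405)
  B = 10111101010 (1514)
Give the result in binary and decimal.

Apply & to each column (1 only where both bits are 1):
  00110010101
& 10111101010
-------------
  00110000000

Answer: 00110000000 (384)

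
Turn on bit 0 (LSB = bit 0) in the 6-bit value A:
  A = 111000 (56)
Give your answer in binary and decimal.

Mask = 1 << 0 = 000001
Bit 0 of A is 0, so OR-ing with the mask flips it to 1.
  111000
| 000001
--------
  111001

Answer: 111001 (57)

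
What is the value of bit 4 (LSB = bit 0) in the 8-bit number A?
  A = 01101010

Bit 4 is the 5th from the right.
  01101010
     ^
That bit is 0.

Answer: 0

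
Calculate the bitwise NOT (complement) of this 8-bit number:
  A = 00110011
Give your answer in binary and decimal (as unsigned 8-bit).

Flip each bit (0->1, 1->0):
  00110011
  11001100

Answer: 11001100 (204)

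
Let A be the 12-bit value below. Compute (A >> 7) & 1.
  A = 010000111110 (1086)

Bit 7 is the 8th from the right.
  010000111110
      ^
That bit is 0.

Answer: 0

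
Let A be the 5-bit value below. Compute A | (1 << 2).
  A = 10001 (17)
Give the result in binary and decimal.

Mask = 1 << 2 = 00100
Bit 2 of A is 0, so OR-ing with the mask flips it to 1.
  10001
| 00100
-------
  10101

Answer: 10101 (21)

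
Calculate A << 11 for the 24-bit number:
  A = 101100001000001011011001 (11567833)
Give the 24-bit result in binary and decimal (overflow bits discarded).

Shift left by 11: drop the top 11 bit(s), append 11 zero(s) on the right.
  101100001000001011011001  ->  discard [10110000100], keep [0001011011001], append 00000000000
= 000101101100100000000000

Answer: 000101101100100000000000 (1492992)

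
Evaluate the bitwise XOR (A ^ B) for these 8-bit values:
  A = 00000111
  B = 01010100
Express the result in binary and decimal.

Apply ^ to each column (1 where bits differ):
  00000111
^ 01010100
----------
  01010011

Answer: 01010011 (83)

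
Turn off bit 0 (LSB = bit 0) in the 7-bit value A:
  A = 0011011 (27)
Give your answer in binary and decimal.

Mask = ~(1 << 0) = 1111110
Bit 0 of A is 1, so AND-ing with the mask clears it to 0.
  0011011
& 1111110
---------
  0011010

Answer: 0011010 (26)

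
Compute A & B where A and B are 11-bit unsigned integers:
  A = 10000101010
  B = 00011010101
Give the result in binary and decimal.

Apply & to each column (1 only where both bits are 1):
  10000101010
& 00011010101
-------------
  00000000000

Answer: 00000000000 (0)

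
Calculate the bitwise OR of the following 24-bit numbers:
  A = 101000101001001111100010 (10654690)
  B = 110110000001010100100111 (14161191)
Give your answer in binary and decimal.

Apply | to each column (1 where either bit is 1):
  101000101001001111100010
| 110110000001010100100111
--------------------------
  111110101001011111100111

Answer: 111110101001011111100111 (16422887)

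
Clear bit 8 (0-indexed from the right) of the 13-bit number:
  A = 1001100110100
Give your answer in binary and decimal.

Mask = ~(1 << 8) = 1111011111111
Bit 8 of A is 1, so AND-ing with the mask clears it to 0.
  1001100110100
& 1111011111111
---------------
  1001000110100

Answer: 1001000110100 (4660)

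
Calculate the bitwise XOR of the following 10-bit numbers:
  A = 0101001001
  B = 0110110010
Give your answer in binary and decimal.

Apply ^ to each column (1 where bits differ):
  0101001001
^ 0110110010
------------
  0011111011

Answer: 0011111011 (251)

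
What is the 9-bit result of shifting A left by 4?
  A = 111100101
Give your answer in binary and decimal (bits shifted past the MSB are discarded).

Shift left by 4: drop the top 4 bit(s), append 4 zero(s) on the right.
  111100101  ->  discard [1111], keep [00101], append 0000
= 001010000

Answer: 001010000 (80)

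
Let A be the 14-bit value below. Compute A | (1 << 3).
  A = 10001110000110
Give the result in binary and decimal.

Mask = 1 << 3 = 00000000001000
Bit 3 of A is 0, so OR-ing with the mask flips it to 1.
  10001110000110
| 00000000001000
----------------
  10001110001110

Answer: 10001110001110 (9102)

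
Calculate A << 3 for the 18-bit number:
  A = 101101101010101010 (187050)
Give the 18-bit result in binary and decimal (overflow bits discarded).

Shift left by 3: drop the top 3 bit(s), append 3 zero(s) on the right.
  101101101010101010  ->  discard [101], keep [101101010101010], append 000
= 101101010101010000

Answer: 101101010101010000 (185680)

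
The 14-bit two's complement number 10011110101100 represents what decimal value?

MSB is 1, so the value is negative. Find the magnitude:
1. Invert bits:  01100001010011
2. Add 1:        01100001010100  = 6228
3. Apply sign:   -6228

Answer: -6228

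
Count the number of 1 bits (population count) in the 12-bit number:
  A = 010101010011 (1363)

010101010011
1-bits at positions (from bit 0 = LSB): 0, 1, 4, 6, 8, 10
Count = 6

Answer: 6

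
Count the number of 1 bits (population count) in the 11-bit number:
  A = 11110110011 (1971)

11110110011
1-bits at positions (from bit 0 = LSB): 0, 1, 4, 5, 7, 8, 9, 10
Count = 8

Answer: 8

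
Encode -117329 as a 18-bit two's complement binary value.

1. Binary of +117329:  011100101001010001
2. Invert bits:     100011010110101110
3. Add 1:           100011010110101111

Answer: 100011010110101111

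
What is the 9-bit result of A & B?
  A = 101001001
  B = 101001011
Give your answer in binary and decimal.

Apply & to each column (1 only where both bits are 1):
  101001001
& 101001011
-----------
  101001001

Answer: 101001001 (329)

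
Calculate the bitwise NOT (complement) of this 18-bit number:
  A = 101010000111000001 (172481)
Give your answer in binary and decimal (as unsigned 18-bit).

Flip each bit (0->1, 1->0):
  101010000111000001
  010101111000111110

Answer: 010101111000111110 (89662)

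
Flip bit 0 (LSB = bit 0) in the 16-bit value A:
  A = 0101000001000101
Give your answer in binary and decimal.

Mask = 1 << 0 = 0000000000000001
Bit 0 of A is 1; XOR with the mask flips it to 0.
  0101000001000101
^ 0000000000000001
------------------
  0101000001000100

Answer: 0101000001000100 (20548)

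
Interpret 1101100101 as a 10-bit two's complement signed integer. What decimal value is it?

MSB is 1, so the value is negative. Find the magnitude:
1. Invert bits:  0010011010
2. Add 1:        0010011011  = 155
3. Apply sign:   -155

Answer: -155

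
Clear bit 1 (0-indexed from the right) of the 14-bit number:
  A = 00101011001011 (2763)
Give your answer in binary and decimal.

Mask = ~(1 << 1) = 11111111111101
Bit 1 of A is 1, so AND-ing with the mask clears it to 0.
  00101011001011
& 11111111111101
----------------
  00101011001001

Answer: 00101011001001 (2761)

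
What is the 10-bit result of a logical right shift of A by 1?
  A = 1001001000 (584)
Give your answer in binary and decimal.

Logical shift right by 1: drop the bottom 1 bit(s), prepend 1 zero(s) on the left.
  1001001000  ->  keep [100100100], discard [0], prepend 0
= 0100100100

Answer: 0100100100 (292)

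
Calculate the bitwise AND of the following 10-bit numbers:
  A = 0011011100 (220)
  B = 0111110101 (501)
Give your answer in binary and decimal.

Apply & to each column (1 only where both bits are 1):
  0011011100
& 0111110101
------------
  0011010100

Answer: 0011010100 (212)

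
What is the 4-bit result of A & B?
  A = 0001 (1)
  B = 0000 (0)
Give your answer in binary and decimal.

Apply & to each column (1 only where both bits are 1):
  0001
& 0000
------
  0000

Answer: 0000 (0)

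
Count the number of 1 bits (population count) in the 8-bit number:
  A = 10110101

10110101
1-bits at positions (from bit 0 = LSB): 0, 2, 4, 5, 7
Count = 5

Answer: 5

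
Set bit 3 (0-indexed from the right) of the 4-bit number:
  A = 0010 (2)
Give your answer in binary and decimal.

Mask = 1 << 3 = 1000
Bit 3 of A is 0, so OR-ing with the mask flips it to 1.
  0010
| 1000
------
  1010

Answer: 1010 (10)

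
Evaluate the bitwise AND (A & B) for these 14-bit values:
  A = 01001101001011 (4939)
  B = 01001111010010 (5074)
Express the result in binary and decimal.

Apply & to each column (1 only where both bits are 1):
  01001101001011
& 01001111010010
----------------
  01001101000010

Answer: 01001101000010 (4930)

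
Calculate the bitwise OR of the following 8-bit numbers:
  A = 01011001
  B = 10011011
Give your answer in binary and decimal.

Apply | to each column (1 where either bit is 1):
  01011001
| 10011011
----------
  11011011

Answer: 11011011 (219)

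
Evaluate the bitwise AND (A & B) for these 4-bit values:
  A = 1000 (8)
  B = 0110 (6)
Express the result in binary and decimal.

Apply & to each column (1 only where both bits are 1):
  1000
& 0110
------
  0000

Answer: 0000 (0)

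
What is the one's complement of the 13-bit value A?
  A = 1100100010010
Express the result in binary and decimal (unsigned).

Flip each bit (0->1, 1->0):
  1100100010010
  0011011101101

Answer: 0011011101101 (1773)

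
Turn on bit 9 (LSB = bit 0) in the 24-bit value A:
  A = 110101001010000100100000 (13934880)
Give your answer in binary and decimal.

Mask = 1 << 9 = 000000000000001000000000
Bit 9 of A is 0, so OR-ing with the mask flips it to 1.
  110101001010000100100000
| 000000000000001000000000
--------------------------
  110101001010001100100000

Answer: 110101001010001100100000 (13935392)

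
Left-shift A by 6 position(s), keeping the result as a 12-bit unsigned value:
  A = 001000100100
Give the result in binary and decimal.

Shift left by 6: drop the top 6 bit(s), append 6 zero(s) on the right.
  001000100100  ->  discard [001000], keep [100100], append 000000
= 100100000000

Answer: 100100000000 (2304)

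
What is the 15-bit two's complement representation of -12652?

1. Binary of +12652:  011000101101100
2. Invert bits:     100111010010011
3. Add 1:           100111010010100

Answer: 100111010010100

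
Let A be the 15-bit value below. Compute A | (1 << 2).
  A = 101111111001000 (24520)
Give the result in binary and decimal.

Mask = 1 << 2 = 000000000000100
Bit 2 of A is 0, so OR-ing with the mask flips it to 1.
  101111111001000
| 000000000000100
-----------------
  101111111001100

Answer: 101111111001100 (24524)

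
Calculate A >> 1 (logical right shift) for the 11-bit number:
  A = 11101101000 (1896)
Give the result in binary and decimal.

Logical shift right by 1: drop the bottom 1 bit(s), prepend 1 zero(s) on the left.
  11101101000  ->  keep [1110110100], discard [0], prepend 0
= 01110110100

Answer: 01110110100 (948)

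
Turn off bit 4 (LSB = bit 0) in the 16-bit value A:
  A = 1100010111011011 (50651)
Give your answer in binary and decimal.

Mask = ~(1 << 4) = 1111111111101111
Bit 4 of A is 1, so AND-ing with the mask clears it to 0.
  1100010111011011
& 1111111111101111
------------------
  1100010111001011

Answer: 1100010111001011 (50635)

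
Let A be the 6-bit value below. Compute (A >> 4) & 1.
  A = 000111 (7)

Bit 4 is the 5th from the right.
  000111
   ^
That bit is 0.

Answer: 0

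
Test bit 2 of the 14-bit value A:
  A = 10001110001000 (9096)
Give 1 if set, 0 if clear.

Bit 2 is the 3rd from the right.
  10001110001000
             ^
That bit is 0.

Answer: 0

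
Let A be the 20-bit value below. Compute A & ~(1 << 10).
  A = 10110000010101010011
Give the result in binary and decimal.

Mask = ~(1 << 10) = 11111111101111111111
Bit 10 of A is 1, so AND-ing with the mask clears it to 0.
  10110000010101010011
& 11111111101111111111
----------------------
  10110000000101010011

Answer: 10110000000101010011 (721235)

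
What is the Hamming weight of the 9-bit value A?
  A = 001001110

001001110
1-bits at positions (from bit 0 = LSB): 1, 2, 3, 6
Count = 4

Answer: 4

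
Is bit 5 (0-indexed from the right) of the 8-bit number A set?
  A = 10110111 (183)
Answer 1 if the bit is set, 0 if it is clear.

Bit 5 is the 6th from the right.
  10110111
    ^
That bit is 1.

Answer: 1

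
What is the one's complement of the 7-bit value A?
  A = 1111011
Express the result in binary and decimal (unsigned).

Flip each bit (0->1, 1->0):
  1111011
  0000100

Answer: 0000100 (4)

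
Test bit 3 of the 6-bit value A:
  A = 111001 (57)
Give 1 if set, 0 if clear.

Bit 3 is the 4th from the right.
  111001
    ^
That bit is 1.

Answer: 1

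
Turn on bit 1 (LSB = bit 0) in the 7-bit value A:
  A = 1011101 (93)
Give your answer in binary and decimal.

Mask = 1 << 1 = 0000010
Bit 1 of A is 0, so OR-ing with the mask flips it to 1.
  1011101
| 0000010
---------
  1011111

Answer: 1011111 (95)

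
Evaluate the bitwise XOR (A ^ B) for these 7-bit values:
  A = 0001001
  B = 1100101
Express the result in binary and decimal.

Apply ^ to each column (1 where bits differ):
  0001001
^ 1100101
---------
  1101100

Answer: 1101100 (108)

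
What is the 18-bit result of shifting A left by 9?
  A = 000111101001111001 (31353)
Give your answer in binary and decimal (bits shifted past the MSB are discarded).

Shift left by 9: drop the top 9 bit(s), append 9 zero(s) on the right.
  000111101001111001  ->  discard [000111101], keep [001111001], append 000000000
= 001111001000000000

Answer: 001111001000000000 (61952)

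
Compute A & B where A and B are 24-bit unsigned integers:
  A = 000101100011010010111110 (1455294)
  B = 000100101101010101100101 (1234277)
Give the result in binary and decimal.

Apply & to each column (1 only where both bits are 1):
  000101100011010010111110
& 000100101101010101100101
--------------------------
  000100100001010000100100

Answer: 000100100001010000100100 (1184804)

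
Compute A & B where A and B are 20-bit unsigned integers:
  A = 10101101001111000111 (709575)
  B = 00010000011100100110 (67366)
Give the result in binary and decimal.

Apply & to each column (1 only where both bits are 1):
  10101101001111000111
& 00010000011100100110
----------------------
  00000000001100000110

Answer: 00000000001100000110 (774)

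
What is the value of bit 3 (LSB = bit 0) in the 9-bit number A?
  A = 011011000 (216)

Bit 3 is the 4th from the right.
  011011000
       ^
That bit is 1.

Answer: 1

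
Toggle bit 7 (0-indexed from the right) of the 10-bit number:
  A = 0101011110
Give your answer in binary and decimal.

Mask = 1 << 7 = 0010000000
Bit 7 of A is 0; XOR with the mask flips it to 1.
  0101011110
^ 0010000000
------------
  0111011110

Answer: 0111011110 (478)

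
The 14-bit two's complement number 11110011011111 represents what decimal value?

MSB is 1, so the value is negative. Find the magnitude:
1. Invert bits:  00001100100000
2. Add 1:        00001100100001  = 801
3. Apply sign:   -801

Answer: -801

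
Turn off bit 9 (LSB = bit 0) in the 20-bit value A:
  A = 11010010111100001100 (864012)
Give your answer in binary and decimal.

Mask = ~(1 << 9) = 11111111110111111111
Bit 9 of A is 1, so AND-ing with the mask clears it to 0.
  11010010111100001100
& 11111111110111111111
----------------------
  11010010110100001100

Answer: 11010010110100001100 (863500)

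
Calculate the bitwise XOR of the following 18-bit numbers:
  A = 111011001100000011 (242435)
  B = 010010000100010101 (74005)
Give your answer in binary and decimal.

Apply ^ to each column (1 where bits differ):
  111011001100000011
^ 010010000100010101
--------------------
  101001001000010110

Answer: 101001001000010110 (168470)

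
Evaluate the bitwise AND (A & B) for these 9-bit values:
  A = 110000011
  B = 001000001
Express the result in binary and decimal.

Apply & to each column (1 only where both bits are 1):
  110000011
& 001000001
-----------
  000000001

Answer: 000000001 (1)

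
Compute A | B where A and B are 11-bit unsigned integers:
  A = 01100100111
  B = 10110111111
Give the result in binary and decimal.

Apply | to each column (1 where either bit is 1):
  01100100111
| 10110111111
-------------
  11110111111

Answer: 11110111111 (1983)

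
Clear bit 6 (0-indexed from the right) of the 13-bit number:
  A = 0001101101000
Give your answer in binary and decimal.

Mask = ~(1 << 6) = 1111110111111
Bit 6 of A is 1, so AND-ing with the mask clears it to 0.
  0001101101000
& 1111110111111
---------------
  0001100101000

Answer: 0001100101000 (808)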